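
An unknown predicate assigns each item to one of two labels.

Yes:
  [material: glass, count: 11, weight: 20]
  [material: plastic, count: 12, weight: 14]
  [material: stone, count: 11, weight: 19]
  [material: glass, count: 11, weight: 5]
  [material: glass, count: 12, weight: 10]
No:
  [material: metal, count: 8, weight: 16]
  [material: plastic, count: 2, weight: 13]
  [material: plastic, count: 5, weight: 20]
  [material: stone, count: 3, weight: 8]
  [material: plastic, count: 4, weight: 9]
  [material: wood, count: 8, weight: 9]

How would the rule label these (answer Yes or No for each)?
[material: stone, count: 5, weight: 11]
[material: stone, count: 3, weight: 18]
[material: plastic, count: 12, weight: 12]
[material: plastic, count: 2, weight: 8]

No, No, Yes, No

The pattern is that an item is 'Yes' exactly when: count ≥ 11.
[material: stone, count: 5, weight: 11]: count = 5, lacks this property → No.
[material: stone, count: 3, weight: 18]: count = 3, lacks this property → No.
[material: plastic, count: 12, weight: 12]: count = 12, has this property → Yes.
[material: plastic, count: 2, weight: 8]: count = 2, lacks this property → No.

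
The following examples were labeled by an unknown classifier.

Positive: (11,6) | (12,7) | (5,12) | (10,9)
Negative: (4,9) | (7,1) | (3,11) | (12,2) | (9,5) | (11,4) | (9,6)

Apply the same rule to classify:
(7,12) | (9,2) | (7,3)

The common property of the 'Positive' items is: sum ≥ 17. No 'Negative' item has it.
(7,12) → 7+12 = 19 → Positive.
(9,2) → 9+2 = 11 → Negative.
(7,3) → 7+3 = 10 → Negative.

Positive, Negative, Negative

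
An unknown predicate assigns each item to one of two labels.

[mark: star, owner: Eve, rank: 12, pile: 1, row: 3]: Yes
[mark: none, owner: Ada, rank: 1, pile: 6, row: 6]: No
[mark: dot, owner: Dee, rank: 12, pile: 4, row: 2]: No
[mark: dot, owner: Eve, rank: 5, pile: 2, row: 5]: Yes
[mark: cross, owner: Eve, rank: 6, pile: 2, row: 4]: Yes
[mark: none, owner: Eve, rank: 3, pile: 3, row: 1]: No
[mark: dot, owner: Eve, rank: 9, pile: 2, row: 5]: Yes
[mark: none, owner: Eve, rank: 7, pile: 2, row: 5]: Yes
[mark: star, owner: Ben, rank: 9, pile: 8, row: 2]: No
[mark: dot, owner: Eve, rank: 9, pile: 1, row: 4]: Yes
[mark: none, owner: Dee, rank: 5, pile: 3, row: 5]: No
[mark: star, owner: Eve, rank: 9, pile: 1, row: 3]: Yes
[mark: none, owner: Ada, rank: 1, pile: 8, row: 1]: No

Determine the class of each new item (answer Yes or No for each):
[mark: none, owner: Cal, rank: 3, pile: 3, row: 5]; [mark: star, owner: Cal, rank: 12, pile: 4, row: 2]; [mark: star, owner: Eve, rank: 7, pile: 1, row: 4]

No, No, Yes

The common property of the 'Yes' items is: pile ≤ 2. No 'No' item has it.
[mark: none, owner: Cal, rank: 3, pile: 3, row: 5] — pile = 3, hence No.
[mark: star, owner: Cal, rank: 12, pile: 4, row: 2] — pile = 4, hence No.
[mark: star, owner: Eve, rank: 7, pile: 1, row: 4] — pile = 1, hence Yes.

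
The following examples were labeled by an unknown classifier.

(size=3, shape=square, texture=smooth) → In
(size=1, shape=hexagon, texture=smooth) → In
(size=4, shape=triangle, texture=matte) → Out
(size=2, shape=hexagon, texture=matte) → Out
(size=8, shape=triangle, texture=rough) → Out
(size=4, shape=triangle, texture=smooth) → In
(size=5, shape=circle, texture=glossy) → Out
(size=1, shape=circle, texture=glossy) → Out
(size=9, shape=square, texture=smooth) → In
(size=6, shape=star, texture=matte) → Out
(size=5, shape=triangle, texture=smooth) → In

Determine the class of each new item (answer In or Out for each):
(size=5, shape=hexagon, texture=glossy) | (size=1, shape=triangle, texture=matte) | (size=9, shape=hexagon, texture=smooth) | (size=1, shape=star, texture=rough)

Out, Out, In, Out

A rule that fits every label: texture is smooth — true of each 'In' example, false of each 'Out' one.
(size=5, shape=hexagon, texture=glossy): texture is glossy — lacks this property, so Out. (size=1, shape=triangle, texture=matte): texture is matte — lacks this property, so Out. (size=9, shape=hexagon, texture=smooth): texture is smooth — matches, so In. (size=1, shape=star, texture=rough): texture is rough — lacks this property, so Out.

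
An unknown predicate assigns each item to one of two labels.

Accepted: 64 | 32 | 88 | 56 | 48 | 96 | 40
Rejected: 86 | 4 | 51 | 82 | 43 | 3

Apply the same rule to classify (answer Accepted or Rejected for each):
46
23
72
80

Rejected, Rejected, Accepted, Accepted

Rule: multiple of 8. This holds for each 'Accepted' example and fails for each 'Rejected' one.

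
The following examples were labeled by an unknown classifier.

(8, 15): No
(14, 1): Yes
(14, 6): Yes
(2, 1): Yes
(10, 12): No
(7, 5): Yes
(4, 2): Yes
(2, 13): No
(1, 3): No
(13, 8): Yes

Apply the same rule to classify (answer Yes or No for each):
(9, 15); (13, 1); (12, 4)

No, Yes, Yes

The classifier is using: first > second.
(9, 15): 9 < 15 — lacks this property, so No.
(13, 1): 13 > 1 — checks out, so Yes.
(12, 4): 12 > 4 — checks out, so Yes.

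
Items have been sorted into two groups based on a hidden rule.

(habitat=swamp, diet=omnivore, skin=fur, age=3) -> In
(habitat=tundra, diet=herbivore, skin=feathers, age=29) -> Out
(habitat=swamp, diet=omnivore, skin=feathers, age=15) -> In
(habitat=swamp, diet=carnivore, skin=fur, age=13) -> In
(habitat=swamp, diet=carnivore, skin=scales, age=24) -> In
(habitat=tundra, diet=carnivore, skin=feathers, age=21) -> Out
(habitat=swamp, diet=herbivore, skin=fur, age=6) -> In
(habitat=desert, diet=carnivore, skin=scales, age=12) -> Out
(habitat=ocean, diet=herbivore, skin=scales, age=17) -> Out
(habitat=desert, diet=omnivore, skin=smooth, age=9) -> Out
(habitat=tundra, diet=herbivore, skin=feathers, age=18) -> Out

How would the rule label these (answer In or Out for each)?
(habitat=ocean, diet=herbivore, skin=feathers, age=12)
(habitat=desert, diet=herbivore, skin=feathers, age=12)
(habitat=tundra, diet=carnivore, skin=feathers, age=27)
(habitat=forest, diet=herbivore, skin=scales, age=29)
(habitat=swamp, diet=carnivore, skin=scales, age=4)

The pattern is that an item is 'In' exactly when: habitat is swamp.
(habitat=ocean, diet=herbivore, skin=feathers, age=12): habitat is ocean, fails the rule → Out.
(habitat=desert, diet=herbivore, skin=feathers, age=12): habitat is desert, fails the rule → Out.
(habitat=tundra, diet=carnivore, skin=feathers, age=27): habitat is tundra, fails the rule → Out.
(habitat=forest, diet=herbivore, skin=scales, age=29): habitat is forest, fails the rule → Out.
(habitat=swamp, diet=carnivore, skin=scales, age=4): habitat is swamp, fits → In.

Out, Out, Out, Out, In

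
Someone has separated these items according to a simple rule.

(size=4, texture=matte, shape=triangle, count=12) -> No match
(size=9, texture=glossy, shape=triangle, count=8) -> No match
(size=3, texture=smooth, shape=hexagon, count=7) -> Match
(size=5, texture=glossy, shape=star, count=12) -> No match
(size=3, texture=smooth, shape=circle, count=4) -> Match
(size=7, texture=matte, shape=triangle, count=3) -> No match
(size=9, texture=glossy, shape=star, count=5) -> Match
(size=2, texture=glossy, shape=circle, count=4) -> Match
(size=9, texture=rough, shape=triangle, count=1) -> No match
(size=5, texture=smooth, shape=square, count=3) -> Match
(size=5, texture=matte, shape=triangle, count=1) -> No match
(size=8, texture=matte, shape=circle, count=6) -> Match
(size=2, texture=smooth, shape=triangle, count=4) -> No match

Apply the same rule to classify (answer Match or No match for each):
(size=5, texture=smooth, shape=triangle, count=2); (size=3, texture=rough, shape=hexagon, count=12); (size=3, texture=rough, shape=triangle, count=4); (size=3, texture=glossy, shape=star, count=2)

No match, No match, No match, Match

Rule: shape is not triangle AND count ≤ 7. This holds for each 'Match' example and fails for each 'No match' one.
(size=5, texture=smooth, shape=triangle, count=2): shape is triangle, count = 2 — doesn't match, so No match. (size=3, texture=rough, shape=hexagon, count=12): shape is hexagon, count = 12 — doesn't match, so No match. (size=3, texture=rough, shape=triangle, count=4): shape is triangle, count = 4 — doesn't match, so No match. (size=3, texture=glossy, shape=star, count=2): shape is star, count = 2 — checks out, so Match.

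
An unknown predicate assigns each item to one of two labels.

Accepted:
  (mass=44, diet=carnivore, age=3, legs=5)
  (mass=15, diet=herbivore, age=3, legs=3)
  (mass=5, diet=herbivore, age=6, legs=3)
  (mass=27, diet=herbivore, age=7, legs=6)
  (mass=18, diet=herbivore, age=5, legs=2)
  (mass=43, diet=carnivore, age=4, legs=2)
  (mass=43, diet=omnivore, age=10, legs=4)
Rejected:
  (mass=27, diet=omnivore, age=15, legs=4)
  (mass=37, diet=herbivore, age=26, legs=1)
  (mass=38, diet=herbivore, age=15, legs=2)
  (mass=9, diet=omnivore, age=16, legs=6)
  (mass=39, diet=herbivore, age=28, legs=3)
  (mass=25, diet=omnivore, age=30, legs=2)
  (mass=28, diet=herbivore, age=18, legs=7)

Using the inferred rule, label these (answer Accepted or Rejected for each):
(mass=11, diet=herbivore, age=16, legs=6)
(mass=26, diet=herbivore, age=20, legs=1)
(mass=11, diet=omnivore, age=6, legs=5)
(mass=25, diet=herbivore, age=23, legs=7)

The pattern is that an item is 'Accepted' exactly when: age ≤ 10.

Rejected, Rejected, Accepted, Rejected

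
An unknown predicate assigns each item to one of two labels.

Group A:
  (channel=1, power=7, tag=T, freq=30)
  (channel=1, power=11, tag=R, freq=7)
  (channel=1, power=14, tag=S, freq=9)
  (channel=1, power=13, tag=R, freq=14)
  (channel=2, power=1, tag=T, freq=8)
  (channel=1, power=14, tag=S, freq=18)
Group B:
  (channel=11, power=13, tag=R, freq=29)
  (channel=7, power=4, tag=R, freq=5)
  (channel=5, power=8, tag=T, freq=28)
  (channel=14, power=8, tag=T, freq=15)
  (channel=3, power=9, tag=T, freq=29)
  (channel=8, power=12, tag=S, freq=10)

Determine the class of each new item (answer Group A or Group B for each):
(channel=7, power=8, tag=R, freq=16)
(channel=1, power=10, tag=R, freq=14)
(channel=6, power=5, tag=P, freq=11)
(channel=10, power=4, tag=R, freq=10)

'Group A' ⟺ channel ≤ 2.
(channel=7, power=8, tag=R, freq=16): channel = 7 — doesn't match, so Group B.
(channel=1, power=10, tag=R, freq=14): channel = 1 — matches, so Group A.
(channel=6, power=5, tag=P, freq=11): channel = 6 — doesn't match, so Group B.
(channel=10, power=4, tag=R, freq=10): channel = 10 — doesn't match, so Group B.

Group B, Group A, Group B, Group B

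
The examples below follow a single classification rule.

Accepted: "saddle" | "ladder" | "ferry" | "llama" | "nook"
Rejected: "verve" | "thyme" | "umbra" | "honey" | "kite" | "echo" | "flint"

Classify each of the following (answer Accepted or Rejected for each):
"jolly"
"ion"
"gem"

Accepted, Rejected, Rejected

The classifier is using: has a double letter.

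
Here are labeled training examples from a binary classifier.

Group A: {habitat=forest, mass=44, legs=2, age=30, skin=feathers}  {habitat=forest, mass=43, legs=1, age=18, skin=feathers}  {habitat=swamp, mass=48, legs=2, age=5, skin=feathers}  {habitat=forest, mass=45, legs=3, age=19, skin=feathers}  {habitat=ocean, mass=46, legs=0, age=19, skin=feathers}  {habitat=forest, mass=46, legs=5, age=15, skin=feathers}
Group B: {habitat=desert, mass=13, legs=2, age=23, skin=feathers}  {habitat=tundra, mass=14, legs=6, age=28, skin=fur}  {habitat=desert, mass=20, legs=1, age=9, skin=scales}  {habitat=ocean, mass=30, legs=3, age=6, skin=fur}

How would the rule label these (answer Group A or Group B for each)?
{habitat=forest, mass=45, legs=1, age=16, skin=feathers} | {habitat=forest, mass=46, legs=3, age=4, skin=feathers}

Group A, Group A

The distinguishing property — mass ≥ 43 — holds for all the 'Group A' cases and none of the 'Group B' cases.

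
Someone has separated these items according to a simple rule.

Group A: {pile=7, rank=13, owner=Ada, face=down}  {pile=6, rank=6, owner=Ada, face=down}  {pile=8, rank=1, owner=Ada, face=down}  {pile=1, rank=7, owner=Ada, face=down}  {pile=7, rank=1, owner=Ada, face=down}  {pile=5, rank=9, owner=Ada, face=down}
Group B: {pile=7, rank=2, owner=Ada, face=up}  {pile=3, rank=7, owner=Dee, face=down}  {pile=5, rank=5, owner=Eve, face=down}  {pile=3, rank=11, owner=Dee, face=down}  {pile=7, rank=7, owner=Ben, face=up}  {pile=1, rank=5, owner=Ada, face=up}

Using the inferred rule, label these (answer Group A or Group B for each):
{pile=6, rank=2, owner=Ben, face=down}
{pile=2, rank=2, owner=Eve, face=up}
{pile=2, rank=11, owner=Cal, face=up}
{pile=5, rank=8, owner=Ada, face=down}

The classifier is using: owner is Ada AND face is down.
Group B: {pile=6, rank=2, owner=Ben, face=down}, since owner is Ben, face is down.
Group B: {pile=2, rank=2, owner=Eve, face=up}, since owner is Eve, face is up.
Group B: {pile=2, rank=11, owner=Cal, face=up}, since owner is Cal, face is up.
Group A: {pile=5, rank=8, owner=Ada, face=down}, since owner is Ada, face is down.

Group B, Group B, Group B, Group A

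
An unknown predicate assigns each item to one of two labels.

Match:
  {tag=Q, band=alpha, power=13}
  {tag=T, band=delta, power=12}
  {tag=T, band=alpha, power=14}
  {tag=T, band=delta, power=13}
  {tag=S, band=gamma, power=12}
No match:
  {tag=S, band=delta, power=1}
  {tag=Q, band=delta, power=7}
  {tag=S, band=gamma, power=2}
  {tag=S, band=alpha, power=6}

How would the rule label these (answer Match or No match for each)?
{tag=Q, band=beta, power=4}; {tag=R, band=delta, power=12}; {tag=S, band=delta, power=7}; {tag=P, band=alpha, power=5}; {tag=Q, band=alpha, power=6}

No match, Match, No match, No match, No match

The common property of the 'Match' items is: power ≥ 12. No 'No match' item has it.
{tag=Q, band=beta, power=4}: power = 4 — lacks this property, so No match.
{tag=R, band=delta, power=12}: power = 12 — meets the rule, so Match.
{tag=S, band=delta, power=7}: power = 7 — lacks this property, so No match.
{tag=P, band=alpha, power=5}: power = 5 — lacks this property, so No match.
{tag=Q, band=alpha, power=6}: power = 6 — lacks this property, so No match.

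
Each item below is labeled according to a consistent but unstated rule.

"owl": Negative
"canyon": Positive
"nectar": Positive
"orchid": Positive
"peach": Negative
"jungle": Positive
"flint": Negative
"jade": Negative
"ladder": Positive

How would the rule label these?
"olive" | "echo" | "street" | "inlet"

Negative, Negative, Positive, Negative

All 'Positive' examples share one property — length 6 — and every 'Negative' example lacks it.
"olive" → length 5 → Negative.
"echo" → length 4 → Negative.
"street" → length 6 → Positive.
"inlet" → length 5 → Negative.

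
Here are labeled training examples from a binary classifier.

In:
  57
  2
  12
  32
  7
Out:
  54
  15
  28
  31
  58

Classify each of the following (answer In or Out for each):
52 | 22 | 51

In, In, Out

Comparing the two groups points to one rule — ≡ 2 (mod 5).
52 → 52 mod 5 = 2 → In. 22 → 22 mod 5 = 2 → In. 51 → 51 mod 5 = 1 → Out.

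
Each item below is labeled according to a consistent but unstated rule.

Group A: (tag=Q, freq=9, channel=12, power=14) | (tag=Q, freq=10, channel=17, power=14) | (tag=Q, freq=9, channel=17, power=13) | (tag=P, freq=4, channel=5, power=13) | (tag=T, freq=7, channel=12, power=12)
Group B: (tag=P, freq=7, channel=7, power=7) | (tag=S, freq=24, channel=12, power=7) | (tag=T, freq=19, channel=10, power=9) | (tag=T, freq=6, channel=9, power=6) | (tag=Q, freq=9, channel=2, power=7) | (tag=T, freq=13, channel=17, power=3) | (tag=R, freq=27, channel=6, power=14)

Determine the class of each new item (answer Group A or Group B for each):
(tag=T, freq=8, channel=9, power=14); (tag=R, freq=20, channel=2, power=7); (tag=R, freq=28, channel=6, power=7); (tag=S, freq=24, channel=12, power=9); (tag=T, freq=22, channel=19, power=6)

Group A, Group B, Group B, Group B, Group B

Every 'Group A' example satisfies: freq ≤ 10 AND power ≥ 9. None of the 'Group B' examples do.
(tag=T, freq=8, channel=9, power=14): freq = 8, power = 14, passes → Group A. (tag=R, freq=20, channel=2, power=7): freq = 20, power = 7, lacks this property → Group B. (tag=R, freq=28, channel=6, power=7): freq = 28, power = 7, lacks this property → Group B. (tag=S, freq=24, channel=12, power=9): freq = 24, power = 9, lacks this property → Group B. (tag=T, freq=22, channel=19, power=6): freq = 22, power = 6, lacks this property → Group B.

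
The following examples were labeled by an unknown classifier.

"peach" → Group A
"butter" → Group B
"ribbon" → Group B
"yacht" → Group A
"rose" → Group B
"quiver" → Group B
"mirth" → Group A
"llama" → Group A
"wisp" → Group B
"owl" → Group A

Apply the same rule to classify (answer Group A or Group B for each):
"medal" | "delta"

Group A, Group A

Comparing the two groups points to one rule — odd length.
"medal" → length 5 → Group A. "delta" → length 5 → Group A.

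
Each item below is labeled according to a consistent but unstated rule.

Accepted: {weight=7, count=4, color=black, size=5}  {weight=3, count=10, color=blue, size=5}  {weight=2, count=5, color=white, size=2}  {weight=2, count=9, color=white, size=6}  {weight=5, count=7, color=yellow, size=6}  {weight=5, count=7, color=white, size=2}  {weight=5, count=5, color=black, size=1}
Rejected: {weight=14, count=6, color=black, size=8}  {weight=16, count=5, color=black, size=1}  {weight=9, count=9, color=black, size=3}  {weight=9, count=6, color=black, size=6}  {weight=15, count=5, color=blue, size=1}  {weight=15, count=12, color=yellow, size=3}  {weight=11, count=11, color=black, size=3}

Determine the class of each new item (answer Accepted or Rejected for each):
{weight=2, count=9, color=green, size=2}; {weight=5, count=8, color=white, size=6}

A rule that fits every label: weight ≤ 7 — true of each 'Accepted' example, false of each 'Rejected' one.
{weight=2, count=9, color=green, size=2} → weight = 2 → Accepted. {weight=5, count=8, color=white, size=6} → weight = 5 → Accepted.

Accepted, Accepted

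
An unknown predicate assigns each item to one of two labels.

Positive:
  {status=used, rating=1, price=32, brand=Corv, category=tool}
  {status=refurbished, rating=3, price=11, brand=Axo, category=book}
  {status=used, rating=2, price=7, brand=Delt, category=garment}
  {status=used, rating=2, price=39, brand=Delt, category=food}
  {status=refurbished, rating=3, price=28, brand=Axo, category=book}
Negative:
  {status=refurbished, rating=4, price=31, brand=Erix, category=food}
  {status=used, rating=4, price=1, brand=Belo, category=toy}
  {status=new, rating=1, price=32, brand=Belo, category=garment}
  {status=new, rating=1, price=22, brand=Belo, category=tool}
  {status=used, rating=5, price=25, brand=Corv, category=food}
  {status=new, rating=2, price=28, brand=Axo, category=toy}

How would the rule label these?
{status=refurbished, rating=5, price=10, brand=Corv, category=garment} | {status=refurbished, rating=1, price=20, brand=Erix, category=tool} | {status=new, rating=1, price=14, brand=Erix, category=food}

A rule that fits every label: status is not new AND rating ≤ 3 — true of each 'Positive' example, false of each 'Negative' one.
{status=refurbished, rating=5, price=10, brand=Corv, category=garment} — status is refurbished, rating = 5, hence Negative.
{status=refurbished, rating=1, price=20, brand=Erix, category=tool} — status is refurbished, rating = 1, hence Positive.
{status=new, rating=1, price=14, brand=Erix, category=food} — status is new, rating = 1, hence Negative.

Negative, Positive, Negative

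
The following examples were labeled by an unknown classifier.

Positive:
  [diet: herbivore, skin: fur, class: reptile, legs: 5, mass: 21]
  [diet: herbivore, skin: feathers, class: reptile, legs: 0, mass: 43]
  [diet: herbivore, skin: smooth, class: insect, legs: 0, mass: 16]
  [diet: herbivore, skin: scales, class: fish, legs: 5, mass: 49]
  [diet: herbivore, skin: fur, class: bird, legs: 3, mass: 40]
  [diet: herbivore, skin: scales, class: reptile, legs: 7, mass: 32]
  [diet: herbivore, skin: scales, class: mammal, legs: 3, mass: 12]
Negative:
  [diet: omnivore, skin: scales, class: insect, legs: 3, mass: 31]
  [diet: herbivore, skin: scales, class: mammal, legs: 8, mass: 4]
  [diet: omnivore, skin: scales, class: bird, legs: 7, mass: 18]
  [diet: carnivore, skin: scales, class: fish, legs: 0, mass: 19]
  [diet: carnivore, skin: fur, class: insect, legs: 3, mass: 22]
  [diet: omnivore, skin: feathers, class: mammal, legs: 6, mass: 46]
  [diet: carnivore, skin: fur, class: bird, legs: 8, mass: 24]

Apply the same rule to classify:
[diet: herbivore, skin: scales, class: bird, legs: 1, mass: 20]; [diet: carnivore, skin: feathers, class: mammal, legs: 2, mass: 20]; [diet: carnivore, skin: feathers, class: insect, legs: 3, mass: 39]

'Positive' ⟺ diet is herbivore AND legs ≤ 7.
[diet: herbivore, skin: scales, class: bird, legs: 1, mass: 20]: diet is herbivore, legs = 1, matches → Positive. [diet: carnivore, skin: feathers, class: mammal, legs: 2, mass: 20]: diet is carnivore, legs = 2, fails the rule → Negative. [diet: carnivore, skin: feathers, class: insect, legs: 3, mass: 39]: diet is carnivore, legs = 3, fails the rule → Negative.

Positive, Negative, Negative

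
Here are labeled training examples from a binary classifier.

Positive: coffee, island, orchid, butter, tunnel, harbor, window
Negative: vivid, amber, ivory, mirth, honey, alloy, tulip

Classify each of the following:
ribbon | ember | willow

One predicate separates the groups cleanly: even length.
ribbon: Positive (length 6).
ember: Negative (length 5).
willow: Positive (length 6).

Positive, Negative, Positive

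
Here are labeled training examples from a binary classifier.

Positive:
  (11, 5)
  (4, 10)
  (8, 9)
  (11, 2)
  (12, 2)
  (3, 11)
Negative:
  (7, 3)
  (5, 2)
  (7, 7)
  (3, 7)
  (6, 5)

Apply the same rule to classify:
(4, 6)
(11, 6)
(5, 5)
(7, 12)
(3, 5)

Negative, Positive, Negative, Positive, Negative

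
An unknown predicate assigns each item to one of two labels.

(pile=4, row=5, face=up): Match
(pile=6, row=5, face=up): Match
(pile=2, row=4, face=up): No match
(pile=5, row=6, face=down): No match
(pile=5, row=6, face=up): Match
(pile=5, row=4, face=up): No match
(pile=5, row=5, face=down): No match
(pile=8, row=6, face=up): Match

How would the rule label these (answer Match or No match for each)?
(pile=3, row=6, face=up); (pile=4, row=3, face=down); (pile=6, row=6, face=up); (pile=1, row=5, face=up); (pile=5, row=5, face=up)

The rule appears to be: face is up AND row ≥ 5.
(pile=3, row=6, face=up): face is up, row = 6, checks out → Match.
(pile=4, row=3, face=down): face is down, row = 3, does not satisfy this → No match.
(pile=6, row=6, face=up): face is up, row = 6, checks out → Match.
(pile=1, row=5, face=up): face is up, row = 5, checks out → Match.
(pile=5, row=5, face=up): face is up, row = 5, checks out → Match.

Match, No match, Match, Match, Match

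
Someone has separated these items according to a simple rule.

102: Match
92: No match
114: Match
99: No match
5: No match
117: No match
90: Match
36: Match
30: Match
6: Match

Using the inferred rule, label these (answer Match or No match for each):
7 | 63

No match, No match

The rule appears to be: multiple of 6.
7: No match (7 = 6·1 + 1). 63: No match (63 = 6·10 + 3).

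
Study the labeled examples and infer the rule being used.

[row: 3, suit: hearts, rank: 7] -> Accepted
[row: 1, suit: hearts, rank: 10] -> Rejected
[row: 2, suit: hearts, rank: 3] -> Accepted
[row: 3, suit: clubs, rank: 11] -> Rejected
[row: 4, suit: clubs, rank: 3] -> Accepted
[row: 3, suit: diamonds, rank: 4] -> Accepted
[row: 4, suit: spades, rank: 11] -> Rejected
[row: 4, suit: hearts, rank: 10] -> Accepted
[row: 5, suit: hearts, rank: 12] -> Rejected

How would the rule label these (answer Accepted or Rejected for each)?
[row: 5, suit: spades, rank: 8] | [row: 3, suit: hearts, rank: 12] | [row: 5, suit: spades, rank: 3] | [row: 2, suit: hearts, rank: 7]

All 'Accepted' examples share one property — row ≥ 2 AND rank ≤ 10 — and every 'Rejected' example lacks it.
[row: 5, suit: spades, rank: 8] — row = 5, rank = 8, hence Accepted. [row: 3, suit: hearts, rank: 12] — row = 3, rank = 12, hence Rejected. [row: 5, suit: spades, rank: 3] — row = 5, rank = 3, hence Accepted. [row: 2, suit: hearts, rank: 7] — row = 2, rank = 7, hence Accepted.

Accepted, Rejected, Accepted, Accepted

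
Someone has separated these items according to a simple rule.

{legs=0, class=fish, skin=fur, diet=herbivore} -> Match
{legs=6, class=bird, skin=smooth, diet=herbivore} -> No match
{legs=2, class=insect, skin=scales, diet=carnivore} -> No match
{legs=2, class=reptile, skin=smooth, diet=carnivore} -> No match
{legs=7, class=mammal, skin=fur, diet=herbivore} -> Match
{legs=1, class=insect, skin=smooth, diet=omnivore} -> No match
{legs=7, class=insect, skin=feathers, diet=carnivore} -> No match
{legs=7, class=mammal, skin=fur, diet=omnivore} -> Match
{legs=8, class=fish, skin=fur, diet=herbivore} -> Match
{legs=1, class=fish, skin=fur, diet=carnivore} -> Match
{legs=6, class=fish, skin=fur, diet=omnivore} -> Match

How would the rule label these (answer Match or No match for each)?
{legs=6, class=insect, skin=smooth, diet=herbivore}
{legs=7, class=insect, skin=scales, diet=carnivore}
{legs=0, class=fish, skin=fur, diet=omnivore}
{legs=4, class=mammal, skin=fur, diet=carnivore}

No match, No match, Match, Match

'Match' ⟺ skin is fur.
No match: {legs=6, class=insect, skin=smooth, diet=herbivore}, since skin is smooth. No match: {legs=7, class=insect, skin=scales, diet=carnivore}, since skin is scales. Match: {legs=0, class=fish, skin=fur, diet=omnivore}, since skin is fur. Match: {legs=4, class=mammal, skin=fur, diet=carnivore}, since skin is fur.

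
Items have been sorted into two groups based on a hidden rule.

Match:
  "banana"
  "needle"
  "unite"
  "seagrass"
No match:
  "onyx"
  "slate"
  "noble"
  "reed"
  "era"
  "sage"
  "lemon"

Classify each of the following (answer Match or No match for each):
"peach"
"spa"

No match, No match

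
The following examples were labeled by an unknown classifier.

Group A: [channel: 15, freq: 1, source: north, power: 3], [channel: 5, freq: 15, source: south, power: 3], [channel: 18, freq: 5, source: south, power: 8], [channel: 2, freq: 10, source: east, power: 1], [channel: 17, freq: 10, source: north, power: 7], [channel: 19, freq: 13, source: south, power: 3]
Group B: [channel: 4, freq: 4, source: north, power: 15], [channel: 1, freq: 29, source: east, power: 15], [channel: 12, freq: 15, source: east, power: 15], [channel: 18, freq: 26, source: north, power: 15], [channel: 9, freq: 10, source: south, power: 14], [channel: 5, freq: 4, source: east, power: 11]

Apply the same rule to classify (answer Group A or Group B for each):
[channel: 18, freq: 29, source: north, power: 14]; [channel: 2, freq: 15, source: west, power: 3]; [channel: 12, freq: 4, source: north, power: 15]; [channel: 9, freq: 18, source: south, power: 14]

The simplest hypothesis consistent with all the labels is: power ≤ 8.
[channel: 18, freq: 29, source: north, power: 14]: Group B (power = 14). [channel: 2, freq: 15, source: west, power: 3]: Group A (power = 3). [channel: 12, freq: 4, source: north, power: 15]: Group B (power = 15). [channel: 9, freq: 18, source: south, power: 14]: Group B (power = 14).

Group B, Group A, Group B, Group B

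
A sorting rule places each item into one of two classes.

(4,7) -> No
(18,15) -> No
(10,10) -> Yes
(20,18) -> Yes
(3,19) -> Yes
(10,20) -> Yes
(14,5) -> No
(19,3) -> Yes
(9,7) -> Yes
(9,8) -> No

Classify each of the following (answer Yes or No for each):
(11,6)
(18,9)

No, No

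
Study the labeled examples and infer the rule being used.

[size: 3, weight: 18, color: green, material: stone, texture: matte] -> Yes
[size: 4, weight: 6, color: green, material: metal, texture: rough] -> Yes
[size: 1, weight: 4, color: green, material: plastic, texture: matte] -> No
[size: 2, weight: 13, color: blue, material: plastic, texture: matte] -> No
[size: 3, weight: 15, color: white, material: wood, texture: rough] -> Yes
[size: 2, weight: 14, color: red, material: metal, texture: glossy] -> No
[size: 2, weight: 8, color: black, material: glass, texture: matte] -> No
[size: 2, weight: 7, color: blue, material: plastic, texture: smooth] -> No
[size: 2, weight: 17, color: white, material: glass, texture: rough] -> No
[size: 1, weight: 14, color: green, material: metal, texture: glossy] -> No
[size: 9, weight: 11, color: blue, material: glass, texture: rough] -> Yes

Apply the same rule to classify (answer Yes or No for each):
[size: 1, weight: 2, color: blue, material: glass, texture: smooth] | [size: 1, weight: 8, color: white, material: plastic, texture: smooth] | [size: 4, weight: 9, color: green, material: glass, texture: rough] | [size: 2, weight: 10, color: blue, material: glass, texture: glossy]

The distinguishing property — size ≥ 3 — holds for all the 'Yes' cases and none of the 'No' cases.

No, No, Yes, No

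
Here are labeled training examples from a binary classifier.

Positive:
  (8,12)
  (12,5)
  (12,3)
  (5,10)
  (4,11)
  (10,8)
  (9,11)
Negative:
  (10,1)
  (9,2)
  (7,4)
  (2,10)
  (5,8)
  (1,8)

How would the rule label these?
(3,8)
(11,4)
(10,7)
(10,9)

Negative, Positive, Positive, Positive

The distinguishing property — sum ≥ 15 — holds for all the 'Positive' cases and none of the 'Negative' cases.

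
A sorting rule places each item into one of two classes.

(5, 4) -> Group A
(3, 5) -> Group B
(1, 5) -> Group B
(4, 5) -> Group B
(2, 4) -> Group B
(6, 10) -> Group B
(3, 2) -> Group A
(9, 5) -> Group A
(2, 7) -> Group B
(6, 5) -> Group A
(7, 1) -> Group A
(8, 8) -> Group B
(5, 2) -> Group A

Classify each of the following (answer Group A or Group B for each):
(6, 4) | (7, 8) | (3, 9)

The distinguishing property — first > second — holds for all the 'Group A' cases and none of the 'Group B' cases.
(6, 4): 6 > 4, qualifies → Group A. (7, 8): 7 < 8, does not fit → Group B. (3, 9): 3 < 9, does not fit → Group B.

Group A, Group B, Group B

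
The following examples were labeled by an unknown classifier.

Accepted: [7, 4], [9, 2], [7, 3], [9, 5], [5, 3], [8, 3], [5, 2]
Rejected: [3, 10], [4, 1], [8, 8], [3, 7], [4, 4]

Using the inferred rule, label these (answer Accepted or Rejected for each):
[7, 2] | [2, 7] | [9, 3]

The distinguishing property — first > second AND sum ≥ 7 — holds for all the 'Accepted' cases and none of the 'Rejected' cases.
[7, 2]: 7 > 2, 7+2 = 9, meets the rule → Accepted.
[2, 7]: 2 < 7, 2+7 = 9, doesn't qualify → Rejected.
[9, 3]: 9 > 3, 9+3 = 12, meets the rule → Accepted.

Accepted, Rejected, Accepted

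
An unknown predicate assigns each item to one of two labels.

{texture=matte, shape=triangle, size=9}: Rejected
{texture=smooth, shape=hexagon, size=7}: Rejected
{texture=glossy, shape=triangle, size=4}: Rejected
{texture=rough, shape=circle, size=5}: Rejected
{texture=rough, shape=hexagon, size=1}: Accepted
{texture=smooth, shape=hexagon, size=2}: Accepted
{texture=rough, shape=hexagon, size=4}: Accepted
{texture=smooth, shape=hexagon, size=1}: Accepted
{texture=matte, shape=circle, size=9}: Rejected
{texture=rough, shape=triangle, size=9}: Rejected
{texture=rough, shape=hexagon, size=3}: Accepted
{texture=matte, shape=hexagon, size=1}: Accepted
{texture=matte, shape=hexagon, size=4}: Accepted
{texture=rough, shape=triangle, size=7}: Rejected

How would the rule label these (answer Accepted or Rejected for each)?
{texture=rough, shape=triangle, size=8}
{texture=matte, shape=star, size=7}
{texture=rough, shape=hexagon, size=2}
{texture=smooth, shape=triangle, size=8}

Rejected, Rejected, Accepted, Rejected

Every 'Accepted' example satisfies: shape is hexagon AND size ≤ 4. None of the 'Rejected' examples do.
{texture=rough, shape=triangle, size=8} → shape is triangle, size = 8 → Rejected.
{texture=matte, shape=star, size=7} → shape is star, size = 7 → Rejected.
{texture=rough, shape=hexagon, size=2} → shape is hexagon, size = 2 → Accepted.
{texture=smooth, shape=triangle, size=8} → shape is triangle, size = 8 → Rejected.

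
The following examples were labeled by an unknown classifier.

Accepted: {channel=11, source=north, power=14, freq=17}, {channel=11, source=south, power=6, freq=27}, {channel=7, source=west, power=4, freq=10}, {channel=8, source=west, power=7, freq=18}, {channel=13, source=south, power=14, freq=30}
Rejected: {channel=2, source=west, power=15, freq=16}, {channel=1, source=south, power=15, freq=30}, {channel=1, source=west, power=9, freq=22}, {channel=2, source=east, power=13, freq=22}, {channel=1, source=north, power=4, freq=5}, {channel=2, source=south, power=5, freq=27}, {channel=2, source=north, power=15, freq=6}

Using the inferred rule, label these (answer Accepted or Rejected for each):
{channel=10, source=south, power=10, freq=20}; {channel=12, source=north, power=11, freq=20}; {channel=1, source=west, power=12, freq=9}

Accepted, Accepted, Rejected

One predicate separates the groups cleanly: channel ≥ 7.
Accepted: {channel=10, source=south, power=10, freq=20}, since channel = 10. Accepted: {channel=12, source=north, power=11, freq=20}, since channel = 12. Rejected: {channel=1, source=west, power=12, freq=9}, since channel = 1.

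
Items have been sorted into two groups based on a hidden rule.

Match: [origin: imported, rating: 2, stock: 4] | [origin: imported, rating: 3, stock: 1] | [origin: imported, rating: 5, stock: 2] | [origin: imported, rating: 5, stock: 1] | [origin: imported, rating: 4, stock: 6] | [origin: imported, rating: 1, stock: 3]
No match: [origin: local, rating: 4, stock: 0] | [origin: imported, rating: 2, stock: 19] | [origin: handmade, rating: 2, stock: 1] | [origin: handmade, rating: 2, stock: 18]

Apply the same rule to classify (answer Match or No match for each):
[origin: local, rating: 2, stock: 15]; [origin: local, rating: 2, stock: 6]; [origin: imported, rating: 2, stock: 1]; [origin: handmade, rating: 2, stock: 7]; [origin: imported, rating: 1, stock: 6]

The distinguishing property — origin is imported AND stock ≤ 6 — holds for all the 'Match' cases and none of the 'No match' cases.

No match, No match, Match, No match, Match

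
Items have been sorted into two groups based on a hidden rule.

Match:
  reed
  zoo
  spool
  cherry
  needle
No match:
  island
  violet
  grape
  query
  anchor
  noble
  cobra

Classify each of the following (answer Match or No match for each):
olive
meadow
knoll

No match, No match, Match

The rule appears to be: has a double letter.
olive → no doubled letter → No match. meadow → no doubled letter → No match. knoll → 'll' doubled → Match.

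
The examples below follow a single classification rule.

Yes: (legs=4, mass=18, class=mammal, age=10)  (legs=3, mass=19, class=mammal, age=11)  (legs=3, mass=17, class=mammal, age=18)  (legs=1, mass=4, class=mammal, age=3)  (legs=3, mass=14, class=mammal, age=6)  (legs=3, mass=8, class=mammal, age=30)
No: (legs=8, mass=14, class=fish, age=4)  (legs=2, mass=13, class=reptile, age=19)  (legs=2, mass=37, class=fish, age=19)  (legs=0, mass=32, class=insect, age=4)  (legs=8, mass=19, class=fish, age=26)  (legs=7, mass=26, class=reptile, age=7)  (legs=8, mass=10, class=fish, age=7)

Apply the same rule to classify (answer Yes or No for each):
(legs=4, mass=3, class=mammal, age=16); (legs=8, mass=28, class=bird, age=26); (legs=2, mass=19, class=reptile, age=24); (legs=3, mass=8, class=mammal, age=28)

Yes, No, No, Yes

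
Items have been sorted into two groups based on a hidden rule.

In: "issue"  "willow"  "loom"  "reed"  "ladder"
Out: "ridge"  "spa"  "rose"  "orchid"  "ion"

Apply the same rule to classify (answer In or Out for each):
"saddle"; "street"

In, In

All 'In' examples share one property — has a double letter — and every 'Out' example lacks it.
"saddle": 'dd' doubled, has this property → In.
"street": 'ee' doubled, has this property → In.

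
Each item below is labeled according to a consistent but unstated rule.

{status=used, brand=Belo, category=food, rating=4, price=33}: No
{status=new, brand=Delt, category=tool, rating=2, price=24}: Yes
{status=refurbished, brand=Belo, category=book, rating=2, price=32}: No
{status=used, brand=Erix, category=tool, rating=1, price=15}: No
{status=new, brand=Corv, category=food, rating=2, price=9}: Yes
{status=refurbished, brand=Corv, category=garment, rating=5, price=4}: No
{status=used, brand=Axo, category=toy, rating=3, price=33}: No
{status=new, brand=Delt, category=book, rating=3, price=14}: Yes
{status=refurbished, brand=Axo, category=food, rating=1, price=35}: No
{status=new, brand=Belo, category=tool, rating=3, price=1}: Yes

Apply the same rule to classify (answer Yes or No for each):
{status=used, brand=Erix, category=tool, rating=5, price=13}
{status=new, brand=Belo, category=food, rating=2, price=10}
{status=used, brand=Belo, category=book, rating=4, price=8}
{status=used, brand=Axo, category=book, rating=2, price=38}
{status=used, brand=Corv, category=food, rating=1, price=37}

No, Yes, No, No, No

All 'Yes' examples share one property — status is new — and every 'No' example lacks it.
{status=used, brand=Erix, category=tool, rating=5, price=13} → status is used → No.
{status=new, brand=Belo, category=food, rating=2, price=10} → status is new → Yes.
{status=used, brand=Belo, category=book, rating=4, price=8} → status is used → No.
{status=used, brand=Axo, category=book, rating=2, price=38} → status is used → No.
{status=used, brand=Corv, category=food, rating=1, price=37} → status is used → No.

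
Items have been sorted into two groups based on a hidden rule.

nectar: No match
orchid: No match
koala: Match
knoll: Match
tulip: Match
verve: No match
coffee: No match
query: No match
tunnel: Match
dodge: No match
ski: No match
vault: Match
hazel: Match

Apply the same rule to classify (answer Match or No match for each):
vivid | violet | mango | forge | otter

No match, Match, No match, No match, No match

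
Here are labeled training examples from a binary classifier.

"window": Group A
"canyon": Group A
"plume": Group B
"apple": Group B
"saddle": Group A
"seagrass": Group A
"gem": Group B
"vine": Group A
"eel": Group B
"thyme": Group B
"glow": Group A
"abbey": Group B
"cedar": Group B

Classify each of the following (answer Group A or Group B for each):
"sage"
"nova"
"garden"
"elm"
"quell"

The common property of the 'Group A' items is: even length. No 'Group B' item has it.
"sage" — length 4, hence Group A. "nova" — length 4, hence Group A. "garden" — length 6, hence Group A. "elm" — length 3, hence Group B. "quell" — length 5, hence Group B.

Group A, Group A, Group A, Group B, Group B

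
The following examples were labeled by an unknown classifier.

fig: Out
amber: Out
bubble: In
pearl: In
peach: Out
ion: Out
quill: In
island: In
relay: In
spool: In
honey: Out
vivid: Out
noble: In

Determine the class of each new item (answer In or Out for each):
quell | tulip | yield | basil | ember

The rule appears to be: contains 'l'.

In, In, In, In, Out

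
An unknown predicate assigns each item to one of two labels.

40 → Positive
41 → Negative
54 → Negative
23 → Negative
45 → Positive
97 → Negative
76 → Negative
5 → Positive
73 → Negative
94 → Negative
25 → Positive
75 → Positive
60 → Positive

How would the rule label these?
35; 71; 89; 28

One predicate separates the groups cleanly: multiple of 5.
35 → 35 = 5·7 → Positive.
71 → 71 = 5·14 + 1 → Negative.
89 → 89 = 5·17 + 4 → Negative.
28 → 28 = 5·5 + 3 → Negative.

Positive, Negative, Negative, Negative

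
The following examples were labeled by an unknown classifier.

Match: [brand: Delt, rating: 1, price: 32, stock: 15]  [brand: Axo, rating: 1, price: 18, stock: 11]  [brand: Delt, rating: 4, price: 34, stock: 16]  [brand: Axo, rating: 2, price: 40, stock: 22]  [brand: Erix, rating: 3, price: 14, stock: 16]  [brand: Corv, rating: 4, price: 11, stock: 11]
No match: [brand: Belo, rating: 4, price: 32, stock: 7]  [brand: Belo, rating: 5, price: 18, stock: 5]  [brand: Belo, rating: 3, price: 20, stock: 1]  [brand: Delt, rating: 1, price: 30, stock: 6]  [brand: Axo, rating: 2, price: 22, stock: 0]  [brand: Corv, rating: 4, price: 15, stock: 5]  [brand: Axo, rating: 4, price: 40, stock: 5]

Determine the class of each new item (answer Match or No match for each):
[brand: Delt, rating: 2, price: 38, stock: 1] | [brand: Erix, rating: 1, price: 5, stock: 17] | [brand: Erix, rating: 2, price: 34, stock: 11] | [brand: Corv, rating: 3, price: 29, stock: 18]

No match, Match, Match, Match

Every 'Match' example satisfies: stock ≥ 11. None of the 'No match' examples do.
[brand: Delt, rating: 2, price: 38, stock: 1]: stock = 1, lacks this property → No match.
[brand: Erix, rating: 1, price: 5, stock: 17]: stock = 17, qualifies → Match.
[brand: Erix, rating: 2, price: 34, stock: 11]: stock = 11, qualifies → Match.
[brand: Corv, rating: 3, price: 29, stock: 18]: stock = 18, qualifies → Match.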